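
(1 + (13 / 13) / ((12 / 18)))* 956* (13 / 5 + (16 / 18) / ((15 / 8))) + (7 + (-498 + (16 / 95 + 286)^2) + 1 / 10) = 43251582569 / 487350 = 88748.50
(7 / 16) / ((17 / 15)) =105 / 272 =0.39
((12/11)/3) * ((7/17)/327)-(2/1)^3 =-489164/61149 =-8.00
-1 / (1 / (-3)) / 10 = 3 / 10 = 0.30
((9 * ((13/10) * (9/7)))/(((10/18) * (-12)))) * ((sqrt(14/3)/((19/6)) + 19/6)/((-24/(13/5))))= 13689 * sqrt(42)/532000 + 86697/112000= 0.94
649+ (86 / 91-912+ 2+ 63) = -17932 / 91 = -197.05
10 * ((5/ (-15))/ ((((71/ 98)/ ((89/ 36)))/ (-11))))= 239855/ 1917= 125.12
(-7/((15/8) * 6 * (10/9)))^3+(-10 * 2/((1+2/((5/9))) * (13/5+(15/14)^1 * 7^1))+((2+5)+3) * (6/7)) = 2023817316/254078125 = 7.97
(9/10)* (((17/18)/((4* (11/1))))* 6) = 51/440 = 0.12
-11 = -11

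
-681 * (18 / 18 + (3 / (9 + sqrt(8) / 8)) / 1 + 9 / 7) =-8079384 / 4529 + 4086 * sqrt(2) / 647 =-1774.99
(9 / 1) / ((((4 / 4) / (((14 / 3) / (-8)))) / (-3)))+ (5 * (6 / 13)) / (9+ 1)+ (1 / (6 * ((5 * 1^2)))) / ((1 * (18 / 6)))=37421 / 2340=15.99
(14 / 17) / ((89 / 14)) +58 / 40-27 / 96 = 314291 / 242080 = 1.30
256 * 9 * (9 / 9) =2304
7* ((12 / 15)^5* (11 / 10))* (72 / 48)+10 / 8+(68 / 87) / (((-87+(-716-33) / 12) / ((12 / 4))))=16310843993 / 3249812500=5.02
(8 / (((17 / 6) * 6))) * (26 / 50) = 104 / 425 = 0.24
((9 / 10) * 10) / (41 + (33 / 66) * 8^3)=1 / 33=0.03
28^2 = 784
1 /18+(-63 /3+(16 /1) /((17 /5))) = -4969 /306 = -16.24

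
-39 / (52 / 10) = -7.50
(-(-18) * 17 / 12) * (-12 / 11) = -306 / 11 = -27.82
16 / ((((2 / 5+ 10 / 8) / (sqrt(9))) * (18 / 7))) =1120 / 99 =11.31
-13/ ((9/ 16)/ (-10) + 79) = -2080/ 12631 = -0.16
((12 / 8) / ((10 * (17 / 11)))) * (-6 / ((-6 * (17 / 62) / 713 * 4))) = 729399 / 11560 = 63.10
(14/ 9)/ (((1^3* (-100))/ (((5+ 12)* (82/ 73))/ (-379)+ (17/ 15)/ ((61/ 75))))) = -15866627/ 759459150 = -0.02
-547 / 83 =-6.59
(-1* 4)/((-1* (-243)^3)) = -4/14348907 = -0.00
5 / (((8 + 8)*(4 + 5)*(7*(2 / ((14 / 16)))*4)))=5 / 9216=0.00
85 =85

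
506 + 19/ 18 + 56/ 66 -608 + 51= -9721/ 198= -49.10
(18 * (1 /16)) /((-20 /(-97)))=873 /160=5.46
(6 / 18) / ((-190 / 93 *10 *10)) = -31 / 19000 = -0.00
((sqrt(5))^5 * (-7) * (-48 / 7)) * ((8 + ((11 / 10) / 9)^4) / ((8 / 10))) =524894641 * sqrt(5) / 43740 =26833.56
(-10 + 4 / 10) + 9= -3 / 5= -0.60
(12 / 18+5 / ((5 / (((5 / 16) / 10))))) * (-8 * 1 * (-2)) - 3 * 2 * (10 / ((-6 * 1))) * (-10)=-533 / 6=-88.83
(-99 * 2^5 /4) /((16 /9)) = -891 /2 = -445.50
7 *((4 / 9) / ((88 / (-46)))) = -161 / 99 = -1.63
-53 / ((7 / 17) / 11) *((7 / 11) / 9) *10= -1001.11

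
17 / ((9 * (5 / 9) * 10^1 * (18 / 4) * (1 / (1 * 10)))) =34 / 45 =0.76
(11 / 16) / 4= 11 / 64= 0.17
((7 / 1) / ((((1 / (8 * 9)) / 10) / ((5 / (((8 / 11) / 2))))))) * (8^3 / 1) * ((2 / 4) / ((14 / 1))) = 1267200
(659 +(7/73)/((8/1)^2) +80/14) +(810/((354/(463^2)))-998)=945804625867/1929536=490172.05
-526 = -526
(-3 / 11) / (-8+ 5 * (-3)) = 3 / 253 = 0.01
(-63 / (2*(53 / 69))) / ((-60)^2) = -483 / 42400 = -0.01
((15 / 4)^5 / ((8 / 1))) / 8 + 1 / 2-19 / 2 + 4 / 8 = 202319 / 65536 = 3.09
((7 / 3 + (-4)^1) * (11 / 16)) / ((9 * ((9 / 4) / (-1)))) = 55 / 972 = 0.06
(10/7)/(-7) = -10/49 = -0.20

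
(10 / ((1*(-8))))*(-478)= 1195 / 2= 597.50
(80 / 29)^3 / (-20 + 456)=128000 / 2658401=0.05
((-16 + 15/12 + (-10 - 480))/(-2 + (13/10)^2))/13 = 50475/403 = 125.25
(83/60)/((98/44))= 913/1470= 0.62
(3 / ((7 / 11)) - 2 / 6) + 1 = 113 / 21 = 5.38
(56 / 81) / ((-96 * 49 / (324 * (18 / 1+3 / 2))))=-13 / 14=-0.93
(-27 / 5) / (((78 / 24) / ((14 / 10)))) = -756 / 325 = -2.33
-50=-50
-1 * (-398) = 398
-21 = -21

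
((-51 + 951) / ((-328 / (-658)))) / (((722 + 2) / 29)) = 2146725 / 29684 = 72.32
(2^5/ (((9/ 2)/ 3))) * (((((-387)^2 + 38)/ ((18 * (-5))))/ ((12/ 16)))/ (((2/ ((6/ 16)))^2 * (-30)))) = 149807/ 2700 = 55.48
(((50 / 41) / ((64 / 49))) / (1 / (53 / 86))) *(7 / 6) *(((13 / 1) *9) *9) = 159520725 / 225664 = 706.89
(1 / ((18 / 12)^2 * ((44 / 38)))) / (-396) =-19 / 19602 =-0.00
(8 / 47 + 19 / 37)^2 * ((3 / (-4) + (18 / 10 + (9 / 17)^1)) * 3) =2277504531 / 1028201140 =2.22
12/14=6/7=0.86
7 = 7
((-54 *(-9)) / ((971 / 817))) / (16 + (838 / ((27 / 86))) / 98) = 262656513 / 27771571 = 9.46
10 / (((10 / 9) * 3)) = 3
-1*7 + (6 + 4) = 3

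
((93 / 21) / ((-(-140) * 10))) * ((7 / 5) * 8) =31 / 875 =0.04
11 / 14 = 0.79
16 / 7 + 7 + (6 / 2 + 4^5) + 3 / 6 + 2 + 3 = 14585 / 14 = 1041.79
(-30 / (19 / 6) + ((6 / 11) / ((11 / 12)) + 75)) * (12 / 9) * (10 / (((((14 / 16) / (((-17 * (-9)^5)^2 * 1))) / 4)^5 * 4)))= 17665423466963895462335740568147279723856392540766047400016050985925345280 / 38639293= 457188061566341171468529200000000000000000000000000000000000000000.00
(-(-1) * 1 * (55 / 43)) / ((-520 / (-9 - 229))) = 1309 / 2236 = 0.59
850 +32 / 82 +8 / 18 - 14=836.83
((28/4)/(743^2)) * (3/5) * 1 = 21/2760245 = 0.00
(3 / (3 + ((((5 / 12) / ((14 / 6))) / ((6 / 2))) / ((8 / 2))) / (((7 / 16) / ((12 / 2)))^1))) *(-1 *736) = -108192 / 157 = -689.12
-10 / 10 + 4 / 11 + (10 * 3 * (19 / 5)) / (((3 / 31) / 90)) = 1166213 / 11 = 106019.36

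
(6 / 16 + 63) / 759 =169 / 2024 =0.08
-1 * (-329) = 329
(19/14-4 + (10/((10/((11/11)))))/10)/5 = -89/175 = -0.51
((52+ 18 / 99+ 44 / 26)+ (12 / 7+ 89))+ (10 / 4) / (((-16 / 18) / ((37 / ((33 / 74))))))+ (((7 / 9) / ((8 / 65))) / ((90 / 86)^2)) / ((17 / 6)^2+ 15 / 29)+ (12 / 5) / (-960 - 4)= -11168090284475 / 126778900248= -88.09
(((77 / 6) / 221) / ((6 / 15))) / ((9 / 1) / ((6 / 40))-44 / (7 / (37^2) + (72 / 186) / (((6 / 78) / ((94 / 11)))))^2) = 155194312821397465 / 64116178202091118272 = 0.00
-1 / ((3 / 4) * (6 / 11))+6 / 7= -100 / 63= -1.59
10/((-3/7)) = -70/3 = -23.33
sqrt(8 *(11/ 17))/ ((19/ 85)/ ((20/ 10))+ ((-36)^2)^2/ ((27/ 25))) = 20 *sqrt(374)/ 264384019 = 0.00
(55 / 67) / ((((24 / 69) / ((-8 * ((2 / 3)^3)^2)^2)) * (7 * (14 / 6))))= 41451520 / 581573601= 0.07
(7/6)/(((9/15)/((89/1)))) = 173.06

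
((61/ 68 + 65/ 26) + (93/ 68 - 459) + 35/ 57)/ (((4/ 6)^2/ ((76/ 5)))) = -1318677/ 85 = -15513.85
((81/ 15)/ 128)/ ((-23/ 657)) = -17739/ 14720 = -1.21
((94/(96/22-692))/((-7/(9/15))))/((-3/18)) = -4653/66185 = -0.07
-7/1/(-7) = 1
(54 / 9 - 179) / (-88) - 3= -91 / 88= -1.03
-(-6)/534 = 1/89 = 0.01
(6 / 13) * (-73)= -33.69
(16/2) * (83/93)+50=5314/93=57.14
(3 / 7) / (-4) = -3 / 28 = -0.11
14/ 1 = 14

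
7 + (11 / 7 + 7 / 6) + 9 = 787 / 42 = 18.74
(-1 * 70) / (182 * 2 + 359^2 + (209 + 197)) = -0.00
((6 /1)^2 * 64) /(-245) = -9.40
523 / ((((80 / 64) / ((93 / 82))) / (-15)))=-291834 / 41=-7117.90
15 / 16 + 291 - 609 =-5073 / 16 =-317.06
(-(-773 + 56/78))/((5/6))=60238/65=926.74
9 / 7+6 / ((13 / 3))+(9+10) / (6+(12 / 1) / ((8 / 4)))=4645 / 1092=4.25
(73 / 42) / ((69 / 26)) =949 / 1449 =0.65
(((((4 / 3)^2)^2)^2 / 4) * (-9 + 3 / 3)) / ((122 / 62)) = -4063232 / 400221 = -10.15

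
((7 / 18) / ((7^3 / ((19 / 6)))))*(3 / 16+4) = 1273 / 84672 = 0.02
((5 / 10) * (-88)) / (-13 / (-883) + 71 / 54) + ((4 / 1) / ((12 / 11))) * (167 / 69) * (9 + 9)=184659046 / 1458085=126.64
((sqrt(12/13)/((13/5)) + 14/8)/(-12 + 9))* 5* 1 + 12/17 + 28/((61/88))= 475145/12444 - 50* sqrt(39)/507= 37.57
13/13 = 1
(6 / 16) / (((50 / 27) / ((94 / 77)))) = 3807 / 15400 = 0.25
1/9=0.11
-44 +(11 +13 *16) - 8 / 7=1217 / 7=173.86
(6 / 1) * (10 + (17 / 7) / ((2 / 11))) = 140.14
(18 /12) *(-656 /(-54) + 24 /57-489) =-244409 /342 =-714.65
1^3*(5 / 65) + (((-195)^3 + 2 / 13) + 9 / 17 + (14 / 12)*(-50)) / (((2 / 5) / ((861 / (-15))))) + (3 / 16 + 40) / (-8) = 6946071596455 / 6528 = 1064042830.34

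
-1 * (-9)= 9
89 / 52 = 1.71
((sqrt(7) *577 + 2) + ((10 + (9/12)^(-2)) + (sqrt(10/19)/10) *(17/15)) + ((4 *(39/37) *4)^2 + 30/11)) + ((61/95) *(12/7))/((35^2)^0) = 17 *sqrt(190)/2850 + 27221346742/90128115 + 577 *sqrt(7) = 1828.71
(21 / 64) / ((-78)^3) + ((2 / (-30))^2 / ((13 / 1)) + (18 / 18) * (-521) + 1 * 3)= -131102812847 / 253094400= -518.00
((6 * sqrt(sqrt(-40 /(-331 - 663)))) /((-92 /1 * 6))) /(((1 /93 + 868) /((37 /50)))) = -3441 * sqrt(2) * 497^(3 /4) * 5^(1 /4) /184553495000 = -0.00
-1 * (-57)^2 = -3249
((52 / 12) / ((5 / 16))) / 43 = 208 / 645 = 0.32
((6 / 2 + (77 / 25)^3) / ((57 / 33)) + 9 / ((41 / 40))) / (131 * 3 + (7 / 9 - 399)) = -3005208072 / 572078125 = -5.25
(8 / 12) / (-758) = -0.00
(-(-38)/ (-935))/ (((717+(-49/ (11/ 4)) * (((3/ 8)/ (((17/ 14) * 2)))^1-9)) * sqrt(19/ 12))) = -0.00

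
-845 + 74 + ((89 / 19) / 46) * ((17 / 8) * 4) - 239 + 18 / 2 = -1748235 / 1748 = -1000.13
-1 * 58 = -58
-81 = -81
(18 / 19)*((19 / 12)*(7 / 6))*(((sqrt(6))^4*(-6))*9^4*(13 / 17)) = -32240754 / 17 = -1896514.94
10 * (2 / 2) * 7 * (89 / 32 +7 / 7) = 264.69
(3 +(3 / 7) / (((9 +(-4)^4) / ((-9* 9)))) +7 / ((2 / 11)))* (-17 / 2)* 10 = -2609143 / 742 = -3516.37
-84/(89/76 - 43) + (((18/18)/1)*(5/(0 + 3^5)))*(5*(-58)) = -3058238/772497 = -3.96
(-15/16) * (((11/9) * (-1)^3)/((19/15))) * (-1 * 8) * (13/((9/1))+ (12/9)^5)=-378125/9234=-40.95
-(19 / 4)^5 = -2476099 / 1024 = -2418.07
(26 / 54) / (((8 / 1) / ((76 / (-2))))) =-247 / 108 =-2.29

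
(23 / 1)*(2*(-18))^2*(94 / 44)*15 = 10507320 / 11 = 955210.91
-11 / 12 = -0.92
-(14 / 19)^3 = -2744 / 6859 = -0.40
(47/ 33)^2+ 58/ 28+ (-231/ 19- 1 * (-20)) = 3459287/ 289674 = 11.94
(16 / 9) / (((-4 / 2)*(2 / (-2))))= 8 / 9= 0.89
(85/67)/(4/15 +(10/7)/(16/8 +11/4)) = 169575/75844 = 2.24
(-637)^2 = 405769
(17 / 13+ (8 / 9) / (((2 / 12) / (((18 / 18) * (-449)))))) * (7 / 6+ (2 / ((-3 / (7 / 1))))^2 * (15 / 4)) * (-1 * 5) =231952385 / 234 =991249.51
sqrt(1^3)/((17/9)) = 9/17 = 0.53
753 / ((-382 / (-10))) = 3765 / 191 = 19.71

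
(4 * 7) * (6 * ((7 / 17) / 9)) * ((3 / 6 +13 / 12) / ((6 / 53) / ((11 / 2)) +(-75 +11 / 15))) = -2713865 / 16556691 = -0.16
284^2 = 80656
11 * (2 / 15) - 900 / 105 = -746 / 105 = -7.10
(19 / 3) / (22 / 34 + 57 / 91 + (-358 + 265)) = -29393 / 425703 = -0.07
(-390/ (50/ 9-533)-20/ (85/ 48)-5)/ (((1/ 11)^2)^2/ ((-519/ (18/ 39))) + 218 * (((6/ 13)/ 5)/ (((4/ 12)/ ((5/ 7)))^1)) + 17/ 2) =-578652875774974/ 1920356150825193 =-0.30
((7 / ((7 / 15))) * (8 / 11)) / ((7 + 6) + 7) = 6 / 11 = 0.55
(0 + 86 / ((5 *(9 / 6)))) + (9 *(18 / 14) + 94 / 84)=24.16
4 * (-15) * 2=-120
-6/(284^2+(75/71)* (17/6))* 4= -1136/3817859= -0.00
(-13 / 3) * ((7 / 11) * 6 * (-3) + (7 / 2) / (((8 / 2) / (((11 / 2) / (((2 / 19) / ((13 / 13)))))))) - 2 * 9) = -74425 / 1056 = -70.48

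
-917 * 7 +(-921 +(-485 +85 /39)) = -305090 /39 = -7822.82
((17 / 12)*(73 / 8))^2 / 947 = 1540081 / 8727552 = 0.18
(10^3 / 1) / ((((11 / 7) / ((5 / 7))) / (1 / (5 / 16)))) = 16000 / 11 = 1454.55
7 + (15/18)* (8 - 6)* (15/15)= 26/3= 8.67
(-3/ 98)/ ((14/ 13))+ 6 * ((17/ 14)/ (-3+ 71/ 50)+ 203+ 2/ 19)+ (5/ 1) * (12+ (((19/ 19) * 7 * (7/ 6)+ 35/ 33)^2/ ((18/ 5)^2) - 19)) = 97838665905947/ 80735619888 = 1211.84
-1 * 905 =-905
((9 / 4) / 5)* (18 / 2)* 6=243 / 10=24.30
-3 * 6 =-18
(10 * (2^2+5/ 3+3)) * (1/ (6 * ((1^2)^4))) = 130/ 9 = 14.44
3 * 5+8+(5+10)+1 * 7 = 45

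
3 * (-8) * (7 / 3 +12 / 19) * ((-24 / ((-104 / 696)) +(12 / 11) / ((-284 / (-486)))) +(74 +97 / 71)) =-251147000 / 14839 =-16924.79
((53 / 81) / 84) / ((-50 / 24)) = -53 / 14175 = -0.00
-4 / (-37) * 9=36 / 37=0.97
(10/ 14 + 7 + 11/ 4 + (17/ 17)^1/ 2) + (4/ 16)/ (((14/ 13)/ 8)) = 359/ 28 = 12.82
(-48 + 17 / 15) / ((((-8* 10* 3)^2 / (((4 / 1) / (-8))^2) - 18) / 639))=-49913 / 383970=-0.13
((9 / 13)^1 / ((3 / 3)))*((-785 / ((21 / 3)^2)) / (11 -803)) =785 / 56056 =0.01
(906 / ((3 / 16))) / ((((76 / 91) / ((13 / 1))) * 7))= 204152 / 19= 10744.84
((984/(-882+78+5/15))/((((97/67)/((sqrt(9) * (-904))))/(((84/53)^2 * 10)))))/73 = 37847693076480/47956065419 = 789.22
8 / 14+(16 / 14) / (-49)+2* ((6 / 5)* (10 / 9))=3308 / 1029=3.21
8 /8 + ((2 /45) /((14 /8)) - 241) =-75592 /315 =-239.97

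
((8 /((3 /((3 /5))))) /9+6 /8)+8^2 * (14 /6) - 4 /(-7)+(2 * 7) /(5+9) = 191309 /1260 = 151.83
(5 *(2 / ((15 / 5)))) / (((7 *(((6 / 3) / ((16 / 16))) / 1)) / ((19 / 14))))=95 / 294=0.32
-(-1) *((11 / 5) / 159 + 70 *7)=389561 / 795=490.01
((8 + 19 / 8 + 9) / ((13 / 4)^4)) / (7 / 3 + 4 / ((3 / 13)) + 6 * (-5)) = -480 / 28561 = -0.02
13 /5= 2.60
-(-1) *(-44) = -44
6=6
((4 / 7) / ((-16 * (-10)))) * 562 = 2.01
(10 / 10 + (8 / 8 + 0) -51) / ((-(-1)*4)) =-49 / 4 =-12.25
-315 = -315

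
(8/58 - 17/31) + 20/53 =-1577/47647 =-0.03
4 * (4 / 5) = 16 / 5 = 3.20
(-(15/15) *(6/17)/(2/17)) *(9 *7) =-189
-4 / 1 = -4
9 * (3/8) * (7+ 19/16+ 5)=5697/128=44.51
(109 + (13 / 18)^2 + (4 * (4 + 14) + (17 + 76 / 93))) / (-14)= -2002159 / 140616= -14.24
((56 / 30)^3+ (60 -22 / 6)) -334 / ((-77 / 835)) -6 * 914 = -1799.21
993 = 993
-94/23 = -4.09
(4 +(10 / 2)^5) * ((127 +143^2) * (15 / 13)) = 965734560 / 13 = 74287273.85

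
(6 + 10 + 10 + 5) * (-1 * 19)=-589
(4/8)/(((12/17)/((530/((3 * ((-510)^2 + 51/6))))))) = 265/550818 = 0.00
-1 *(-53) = 53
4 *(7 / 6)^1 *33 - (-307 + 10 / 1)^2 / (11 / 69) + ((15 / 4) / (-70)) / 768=-7930058753 / 14336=-553157.00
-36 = -36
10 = 10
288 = 288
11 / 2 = 5.50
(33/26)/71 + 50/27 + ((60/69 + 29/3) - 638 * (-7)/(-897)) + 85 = 105955333/1146366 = 92.43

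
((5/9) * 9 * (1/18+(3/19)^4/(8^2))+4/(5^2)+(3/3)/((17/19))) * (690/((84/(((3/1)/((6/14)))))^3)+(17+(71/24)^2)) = 249160174193713/6125295513600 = 40.68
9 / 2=4.50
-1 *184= -184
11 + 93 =104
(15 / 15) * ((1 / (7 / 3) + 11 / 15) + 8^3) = 53882 / 105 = 513.16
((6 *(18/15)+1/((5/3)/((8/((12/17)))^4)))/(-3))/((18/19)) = -3485.44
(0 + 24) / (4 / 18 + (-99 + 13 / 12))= -864 / 3517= -0.25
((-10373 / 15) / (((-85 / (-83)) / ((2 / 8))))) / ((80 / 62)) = -26689729 / 204000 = -130.83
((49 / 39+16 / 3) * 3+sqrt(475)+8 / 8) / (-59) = -0.72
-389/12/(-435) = 389/5220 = 0.07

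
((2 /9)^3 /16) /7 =1 /10206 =0.00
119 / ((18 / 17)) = 2023 / 18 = 112.39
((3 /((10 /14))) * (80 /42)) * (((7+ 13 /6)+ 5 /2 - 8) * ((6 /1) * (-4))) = -704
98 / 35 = 14 / 5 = 2.80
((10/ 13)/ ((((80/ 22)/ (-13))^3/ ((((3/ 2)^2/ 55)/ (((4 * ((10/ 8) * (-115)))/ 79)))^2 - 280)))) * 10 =8329490230236461/ 84640000000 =98410.80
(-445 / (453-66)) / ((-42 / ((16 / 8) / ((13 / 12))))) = 1780 / 35217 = 0.05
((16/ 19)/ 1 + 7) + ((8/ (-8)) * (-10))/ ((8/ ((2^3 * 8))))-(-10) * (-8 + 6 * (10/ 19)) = 749/ 19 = 39.42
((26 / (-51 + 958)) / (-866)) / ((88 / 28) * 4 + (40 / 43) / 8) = -3913 / 1499839689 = -0.00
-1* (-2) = 2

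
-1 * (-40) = 40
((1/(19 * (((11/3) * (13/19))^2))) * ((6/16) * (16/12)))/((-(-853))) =171/34885994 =0.00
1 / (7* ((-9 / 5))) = -5 / 63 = -0.08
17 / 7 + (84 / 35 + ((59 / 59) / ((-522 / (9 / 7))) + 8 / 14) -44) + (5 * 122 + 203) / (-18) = -255077 / 3045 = -83.77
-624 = -624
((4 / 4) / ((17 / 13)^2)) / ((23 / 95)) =16055 / 6647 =2.42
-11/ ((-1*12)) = 11/ 12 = 0.92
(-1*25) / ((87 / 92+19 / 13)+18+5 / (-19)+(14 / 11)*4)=-6249100 / 6307827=-0.99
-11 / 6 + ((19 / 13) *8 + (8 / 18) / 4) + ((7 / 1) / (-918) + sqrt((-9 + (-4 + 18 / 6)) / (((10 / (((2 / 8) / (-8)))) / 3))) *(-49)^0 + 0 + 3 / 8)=sqrt(6) / 8 + 493469 / 47736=10.64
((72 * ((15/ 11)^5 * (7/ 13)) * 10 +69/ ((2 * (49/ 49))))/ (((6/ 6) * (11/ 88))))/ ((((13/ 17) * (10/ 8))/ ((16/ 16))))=2121317867184/ 136088095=15587.83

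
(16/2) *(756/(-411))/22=-0.67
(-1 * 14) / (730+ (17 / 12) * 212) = -42 / 3091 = -0.01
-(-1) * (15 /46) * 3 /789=15 /12098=0.00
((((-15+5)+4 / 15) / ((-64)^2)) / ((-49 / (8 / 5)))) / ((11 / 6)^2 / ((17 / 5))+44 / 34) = 3723 / 109524800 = 0.00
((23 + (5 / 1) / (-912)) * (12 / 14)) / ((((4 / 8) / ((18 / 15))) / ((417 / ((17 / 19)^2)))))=498459699 / 20230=24639.63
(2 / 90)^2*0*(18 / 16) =0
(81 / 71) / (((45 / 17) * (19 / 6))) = 918 / 6745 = 0.14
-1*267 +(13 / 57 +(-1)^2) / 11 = -167339 / 627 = -266.89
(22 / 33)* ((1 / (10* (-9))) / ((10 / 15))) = -1 / 90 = -0.01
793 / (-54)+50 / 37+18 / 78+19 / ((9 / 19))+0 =701507 / 25974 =27.01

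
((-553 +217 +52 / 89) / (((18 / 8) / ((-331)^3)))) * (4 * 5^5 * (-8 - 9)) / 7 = -920187522372200000 / 5607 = -164114057851293.03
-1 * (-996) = 996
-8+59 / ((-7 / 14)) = -126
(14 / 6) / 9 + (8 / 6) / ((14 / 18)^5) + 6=4966147 / 453789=10.94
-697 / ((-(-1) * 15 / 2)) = -1394 / 15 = -92.93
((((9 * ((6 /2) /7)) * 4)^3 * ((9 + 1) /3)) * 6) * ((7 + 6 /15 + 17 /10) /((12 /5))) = 13646880 /49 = 278507.76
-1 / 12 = -0.08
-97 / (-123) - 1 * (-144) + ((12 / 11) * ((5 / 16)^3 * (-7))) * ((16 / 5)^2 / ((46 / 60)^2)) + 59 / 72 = 2431468865 / 17177688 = 141.55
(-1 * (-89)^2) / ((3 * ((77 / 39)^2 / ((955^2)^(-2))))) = -4015947 / 4931680542105625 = -0.00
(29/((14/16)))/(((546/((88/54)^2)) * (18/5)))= 561440/12538071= 0.04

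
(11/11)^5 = 1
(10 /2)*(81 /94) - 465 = -43305 /94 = -460.69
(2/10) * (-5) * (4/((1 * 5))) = -4/5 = -0.80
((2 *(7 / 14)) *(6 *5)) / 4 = 15 / 2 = 7.50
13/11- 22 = -229/11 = -20.82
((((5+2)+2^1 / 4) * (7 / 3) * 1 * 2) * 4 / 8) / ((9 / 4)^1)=70 / 9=7.78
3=3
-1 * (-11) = 11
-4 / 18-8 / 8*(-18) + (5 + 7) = 268 / 9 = 29.78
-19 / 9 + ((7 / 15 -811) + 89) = -32564 / 45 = -723.64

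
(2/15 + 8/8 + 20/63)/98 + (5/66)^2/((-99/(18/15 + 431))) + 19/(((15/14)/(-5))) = -65583981889/739583460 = -88.68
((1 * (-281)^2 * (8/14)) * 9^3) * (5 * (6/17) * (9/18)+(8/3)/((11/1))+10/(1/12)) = 5215245501492/1309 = 3984144768.14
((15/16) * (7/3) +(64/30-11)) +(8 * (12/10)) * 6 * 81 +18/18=1118381/240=4659.92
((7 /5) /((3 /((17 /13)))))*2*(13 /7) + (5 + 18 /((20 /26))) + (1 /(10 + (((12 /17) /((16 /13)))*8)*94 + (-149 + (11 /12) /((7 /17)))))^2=16273272535052 /530649991875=30.67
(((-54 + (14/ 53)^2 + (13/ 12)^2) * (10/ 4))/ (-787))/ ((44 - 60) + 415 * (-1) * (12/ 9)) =-106699195/ 362481270144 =-0.00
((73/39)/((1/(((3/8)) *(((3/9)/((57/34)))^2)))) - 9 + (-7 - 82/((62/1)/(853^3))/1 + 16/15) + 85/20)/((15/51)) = -3288860447854449127/1178412300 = -2790925084.42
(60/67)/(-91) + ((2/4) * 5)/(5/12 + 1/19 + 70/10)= 259470/798707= 0.32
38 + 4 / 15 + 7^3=5719 / 15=381.27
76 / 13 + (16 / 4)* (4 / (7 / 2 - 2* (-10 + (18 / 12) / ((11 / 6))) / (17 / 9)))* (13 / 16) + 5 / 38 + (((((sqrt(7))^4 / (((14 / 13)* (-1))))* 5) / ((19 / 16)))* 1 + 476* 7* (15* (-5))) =-610914207387 / 2442830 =-250084.62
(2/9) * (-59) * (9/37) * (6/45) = -236/555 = -0.43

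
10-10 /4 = 15 /2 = 7.50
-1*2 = -2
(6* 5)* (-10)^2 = 3000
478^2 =228484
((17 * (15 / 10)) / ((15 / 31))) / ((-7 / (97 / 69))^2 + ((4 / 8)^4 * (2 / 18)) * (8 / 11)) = 490895757 / 231003155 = 2.13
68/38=34/19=1.79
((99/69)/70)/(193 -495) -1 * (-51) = 24797187/486220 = 51.00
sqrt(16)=4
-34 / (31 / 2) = -68 / 31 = -2.19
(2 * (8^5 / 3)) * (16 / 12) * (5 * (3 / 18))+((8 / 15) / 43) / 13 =1831731272 / 75465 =24272.59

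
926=926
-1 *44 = -44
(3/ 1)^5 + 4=247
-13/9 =-1.44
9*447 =4023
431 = 431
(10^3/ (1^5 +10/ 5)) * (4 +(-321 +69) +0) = -248000/ 3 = -82666.67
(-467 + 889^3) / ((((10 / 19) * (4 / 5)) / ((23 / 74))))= 518638466.51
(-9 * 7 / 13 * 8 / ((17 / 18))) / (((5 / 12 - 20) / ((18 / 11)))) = 1959552 / 571285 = 3.43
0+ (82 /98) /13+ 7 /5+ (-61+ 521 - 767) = -973131 /3185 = -305.54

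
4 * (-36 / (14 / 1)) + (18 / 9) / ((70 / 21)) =-339 / 35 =-9.69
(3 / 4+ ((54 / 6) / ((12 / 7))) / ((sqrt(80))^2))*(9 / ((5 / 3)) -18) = -16443 / 1600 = -10.28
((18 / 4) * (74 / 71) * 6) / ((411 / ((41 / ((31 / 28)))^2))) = 877724064 / 9347647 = 93.90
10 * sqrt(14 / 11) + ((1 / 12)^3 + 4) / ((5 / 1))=6913 / 8640 + 10 * sqrt(154) / 11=12.08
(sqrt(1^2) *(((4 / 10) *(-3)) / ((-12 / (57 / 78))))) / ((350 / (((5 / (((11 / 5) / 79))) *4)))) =1501 / 10010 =0.15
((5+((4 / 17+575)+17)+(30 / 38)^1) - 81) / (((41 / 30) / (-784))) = -3927816480 / 13243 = -296595.67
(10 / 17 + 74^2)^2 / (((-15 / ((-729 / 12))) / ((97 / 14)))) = 17026084437057 / 20230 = 841625528.28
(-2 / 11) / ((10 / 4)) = -4 / 55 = -0.07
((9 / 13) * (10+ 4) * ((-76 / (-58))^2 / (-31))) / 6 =-30324 / 338923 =-0.09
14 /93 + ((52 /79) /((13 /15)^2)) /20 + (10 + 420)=41088293 /95511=430.19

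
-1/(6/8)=-4/3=-1.33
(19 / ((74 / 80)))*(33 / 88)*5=1425 / 37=38.51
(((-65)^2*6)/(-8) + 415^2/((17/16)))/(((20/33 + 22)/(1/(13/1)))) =356628525/659464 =540.79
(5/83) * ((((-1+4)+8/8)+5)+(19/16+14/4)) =1095/1328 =0.82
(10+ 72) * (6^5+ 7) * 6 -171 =3829065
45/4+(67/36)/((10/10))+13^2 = 1639/9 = 182.11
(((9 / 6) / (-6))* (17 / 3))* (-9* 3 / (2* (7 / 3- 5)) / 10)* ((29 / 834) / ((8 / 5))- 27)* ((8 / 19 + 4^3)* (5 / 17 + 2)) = 9666486297 / 3380480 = 2859.50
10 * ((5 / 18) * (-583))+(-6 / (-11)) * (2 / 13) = -2084117 / 1287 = -1619.36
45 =45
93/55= 1.69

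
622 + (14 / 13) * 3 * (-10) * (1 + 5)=5566 / 13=428.15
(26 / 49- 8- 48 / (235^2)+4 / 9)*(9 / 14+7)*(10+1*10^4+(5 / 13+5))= -2270263836424 / 4221399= -537798.92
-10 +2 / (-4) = -21 / 2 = -10.50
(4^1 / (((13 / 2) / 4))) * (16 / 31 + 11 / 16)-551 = -220859 / 403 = -548.04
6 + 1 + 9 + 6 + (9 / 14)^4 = 851713 / 38416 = 22.17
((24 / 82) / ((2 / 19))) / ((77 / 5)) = 570 / 3157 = 0.18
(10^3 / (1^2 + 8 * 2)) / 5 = 200 / 17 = 11.76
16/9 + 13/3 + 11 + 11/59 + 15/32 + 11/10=1602881/84960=18.87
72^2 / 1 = 5184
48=48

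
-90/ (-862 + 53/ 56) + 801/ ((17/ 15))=193145655/ 273241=706.87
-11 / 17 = -0.65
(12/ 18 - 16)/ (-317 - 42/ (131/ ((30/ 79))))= 20698/ 428073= 0.05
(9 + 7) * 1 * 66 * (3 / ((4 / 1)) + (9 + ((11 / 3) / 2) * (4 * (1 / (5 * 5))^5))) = 100546882744 / 9765625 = 10296.00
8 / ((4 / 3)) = 6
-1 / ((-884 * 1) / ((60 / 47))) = 0.00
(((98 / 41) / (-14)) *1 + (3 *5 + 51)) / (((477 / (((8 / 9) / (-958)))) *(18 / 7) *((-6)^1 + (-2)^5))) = 18893 / 14417048817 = 0.00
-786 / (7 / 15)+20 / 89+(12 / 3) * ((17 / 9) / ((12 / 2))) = -28306408 / 16821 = -1682.80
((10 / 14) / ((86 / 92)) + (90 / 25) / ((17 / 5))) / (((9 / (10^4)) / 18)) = 186560000 / 5117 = 36458.86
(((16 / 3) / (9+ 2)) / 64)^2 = 1 / 17424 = 0.00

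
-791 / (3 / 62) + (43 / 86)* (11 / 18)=-588493 / 36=-16347.03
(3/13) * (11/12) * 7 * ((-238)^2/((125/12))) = 13084764/1625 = 8052.16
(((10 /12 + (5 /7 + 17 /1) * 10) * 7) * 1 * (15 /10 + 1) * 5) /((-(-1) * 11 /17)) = 3176875 /132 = 24067.23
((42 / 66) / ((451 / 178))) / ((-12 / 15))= -3115 / 9922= -0.31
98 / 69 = 1.42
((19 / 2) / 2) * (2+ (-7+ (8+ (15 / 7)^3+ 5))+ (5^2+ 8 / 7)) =143317 / 686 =208.92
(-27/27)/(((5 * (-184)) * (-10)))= -1/9200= -0.00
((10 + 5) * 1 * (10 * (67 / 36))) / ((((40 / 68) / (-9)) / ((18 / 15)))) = -10251 / 2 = -5125.50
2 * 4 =8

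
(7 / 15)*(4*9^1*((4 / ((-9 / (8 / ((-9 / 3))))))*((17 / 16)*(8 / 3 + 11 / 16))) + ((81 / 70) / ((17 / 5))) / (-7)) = 1139596 / 16065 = 70.94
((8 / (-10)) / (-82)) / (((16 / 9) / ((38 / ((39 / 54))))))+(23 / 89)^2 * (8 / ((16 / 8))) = 23468699 / 42218930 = 0.56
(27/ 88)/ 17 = 27/ 1496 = 0.02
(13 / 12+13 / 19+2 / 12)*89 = 172.14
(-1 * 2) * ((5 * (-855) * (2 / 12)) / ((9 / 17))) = 8075 / 3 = 2691.67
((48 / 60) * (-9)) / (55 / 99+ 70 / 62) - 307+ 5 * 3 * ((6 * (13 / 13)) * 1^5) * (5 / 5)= -259997 / 1175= -221.27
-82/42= -41/21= -1.95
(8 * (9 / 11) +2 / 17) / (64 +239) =1246 / 56661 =0.02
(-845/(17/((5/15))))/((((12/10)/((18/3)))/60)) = -84500/17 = -4970.59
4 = 4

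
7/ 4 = 1.75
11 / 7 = 1.57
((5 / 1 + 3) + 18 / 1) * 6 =156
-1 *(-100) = 100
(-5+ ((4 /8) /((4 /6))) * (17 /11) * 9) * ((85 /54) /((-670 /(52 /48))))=-52819 /3820608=-0.01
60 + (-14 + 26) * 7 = 144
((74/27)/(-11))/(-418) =37/62073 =0.00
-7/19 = -0.37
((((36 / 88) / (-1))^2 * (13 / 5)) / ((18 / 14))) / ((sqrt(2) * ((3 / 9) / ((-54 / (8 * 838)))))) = -66339 * sqrt(2) / 16223680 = -0.01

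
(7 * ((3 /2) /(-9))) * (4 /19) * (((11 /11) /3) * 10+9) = -518 /171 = -3.03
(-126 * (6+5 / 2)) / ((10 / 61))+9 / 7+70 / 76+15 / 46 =-199770049 / 30590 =-6530.57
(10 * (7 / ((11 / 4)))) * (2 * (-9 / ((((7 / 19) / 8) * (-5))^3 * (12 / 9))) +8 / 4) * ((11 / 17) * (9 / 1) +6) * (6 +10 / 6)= 585520307824 / 229075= 2556020.11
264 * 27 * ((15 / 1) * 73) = 7805160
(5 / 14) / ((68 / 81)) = 405 / 952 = 0.43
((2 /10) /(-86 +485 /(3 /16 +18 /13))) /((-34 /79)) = -25833 /12368860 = -0.00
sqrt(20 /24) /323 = sqrt(30) /1938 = 0.00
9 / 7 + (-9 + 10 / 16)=-397 / 56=-7.09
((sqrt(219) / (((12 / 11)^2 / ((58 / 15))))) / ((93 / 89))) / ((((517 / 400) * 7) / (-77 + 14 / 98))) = -152743580 * sqrt(219) / 5782833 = -390.88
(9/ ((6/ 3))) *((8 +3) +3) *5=315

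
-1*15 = -15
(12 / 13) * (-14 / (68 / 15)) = -630 / 221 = -2.85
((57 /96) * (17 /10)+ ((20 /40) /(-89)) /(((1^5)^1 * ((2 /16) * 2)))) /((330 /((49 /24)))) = 153027 /25062400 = 0.01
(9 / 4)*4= 9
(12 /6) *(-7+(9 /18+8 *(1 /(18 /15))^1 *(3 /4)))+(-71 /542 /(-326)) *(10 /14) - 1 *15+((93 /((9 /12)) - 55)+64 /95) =6071700921 /117500180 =51.67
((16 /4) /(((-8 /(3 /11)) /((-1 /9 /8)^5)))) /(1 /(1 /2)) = 1 /28378791936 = 0.00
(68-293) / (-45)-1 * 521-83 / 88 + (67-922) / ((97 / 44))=-7723187 / 8536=-904.78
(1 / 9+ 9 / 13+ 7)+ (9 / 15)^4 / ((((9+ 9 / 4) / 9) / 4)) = 3004757 / 365625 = 8.22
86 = 86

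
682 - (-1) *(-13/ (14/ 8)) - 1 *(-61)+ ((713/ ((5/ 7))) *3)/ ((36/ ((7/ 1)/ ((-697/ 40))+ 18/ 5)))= 733031851/ 731850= 1001.61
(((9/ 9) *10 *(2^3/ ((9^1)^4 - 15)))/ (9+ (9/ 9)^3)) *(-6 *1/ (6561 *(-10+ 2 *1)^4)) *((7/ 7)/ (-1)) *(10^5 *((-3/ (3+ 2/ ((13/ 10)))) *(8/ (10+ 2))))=-40625/ 3378600072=-0.00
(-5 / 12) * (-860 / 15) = 215 / 9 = 23.89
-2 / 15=-0.13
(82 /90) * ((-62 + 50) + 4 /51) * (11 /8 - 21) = 489212 /2295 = 213.16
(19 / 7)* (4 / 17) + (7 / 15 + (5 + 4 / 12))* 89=307519 / 595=516.84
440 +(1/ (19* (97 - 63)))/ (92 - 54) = 10801121/ 24548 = 440.00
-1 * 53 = -53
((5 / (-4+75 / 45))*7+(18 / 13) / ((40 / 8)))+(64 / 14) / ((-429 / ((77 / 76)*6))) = -18263 / 1235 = -14.79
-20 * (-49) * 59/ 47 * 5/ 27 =289100/ 1269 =227.82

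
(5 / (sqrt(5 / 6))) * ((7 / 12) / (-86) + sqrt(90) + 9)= 101.22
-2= -2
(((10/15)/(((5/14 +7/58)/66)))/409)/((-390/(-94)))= 0.05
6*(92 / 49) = 552 / 49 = 11.27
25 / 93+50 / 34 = 2750 / 1581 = 1.74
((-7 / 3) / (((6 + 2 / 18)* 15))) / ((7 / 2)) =-2 / 275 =-0.01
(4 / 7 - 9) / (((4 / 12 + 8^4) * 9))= -59 / 258069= -0.00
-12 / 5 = -2.40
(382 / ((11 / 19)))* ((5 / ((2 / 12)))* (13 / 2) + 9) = 1480632 / 11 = 134602.91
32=32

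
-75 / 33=-25 / 11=-2.27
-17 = -17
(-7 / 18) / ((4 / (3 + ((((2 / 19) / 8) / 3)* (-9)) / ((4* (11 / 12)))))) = -5831 / 20064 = -0.29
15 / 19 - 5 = -80 / 19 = -4.21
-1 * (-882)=882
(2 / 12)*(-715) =-715 / 6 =-119.17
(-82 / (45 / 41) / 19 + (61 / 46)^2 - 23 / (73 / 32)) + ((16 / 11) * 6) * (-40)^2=20268168555509 / 1452771540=13951.38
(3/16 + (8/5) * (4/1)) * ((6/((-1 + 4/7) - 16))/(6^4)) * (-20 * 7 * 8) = 25823/12420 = 2.08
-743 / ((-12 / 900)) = 55725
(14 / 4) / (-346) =-7 / 692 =-0.01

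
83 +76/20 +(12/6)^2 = 454/5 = 90.80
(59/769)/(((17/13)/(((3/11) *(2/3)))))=1534/143803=0.01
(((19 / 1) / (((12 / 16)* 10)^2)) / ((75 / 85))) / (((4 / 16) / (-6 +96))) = 10336 / 75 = 137.81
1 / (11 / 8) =0.73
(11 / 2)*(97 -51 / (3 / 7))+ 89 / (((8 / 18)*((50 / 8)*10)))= -117.80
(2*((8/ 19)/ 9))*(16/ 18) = 128/ 1539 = 0.08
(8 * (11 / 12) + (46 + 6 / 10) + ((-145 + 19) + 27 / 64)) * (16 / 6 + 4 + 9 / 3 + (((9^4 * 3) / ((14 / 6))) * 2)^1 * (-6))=146193960019 / 20160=7251684.52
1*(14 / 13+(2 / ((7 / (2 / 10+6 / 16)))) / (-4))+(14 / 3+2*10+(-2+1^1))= 539503 / 21840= 24.70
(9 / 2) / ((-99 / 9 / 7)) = -63 / 22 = -2.86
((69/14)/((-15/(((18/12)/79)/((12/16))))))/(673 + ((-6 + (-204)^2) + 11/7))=-23/116916840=-0.00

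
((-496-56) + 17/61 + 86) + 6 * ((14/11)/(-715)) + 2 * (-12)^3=-1881509749/479765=-3921.73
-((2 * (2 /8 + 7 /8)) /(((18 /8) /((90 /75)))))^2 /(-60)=3 /125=0.02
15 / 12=5 / 4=1.25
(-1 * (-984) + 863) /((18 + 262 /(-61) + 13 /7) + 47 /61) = 788669 /6974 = 113.09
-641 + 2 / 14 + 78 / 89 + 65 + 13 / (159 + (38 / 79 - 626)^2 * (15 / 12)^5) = -42717358035937033 / 74293547582667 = -574.98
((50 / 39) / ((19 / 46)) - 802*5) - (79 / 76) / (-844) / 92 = -922181810039 / 230148672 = -4006.90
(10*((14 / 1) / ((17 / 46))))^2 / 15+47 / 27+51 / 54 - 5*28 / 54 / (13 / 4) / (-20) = 1941517337 / 202878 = 9569.88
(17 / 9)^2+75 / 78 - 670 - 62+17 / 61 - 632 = -174609943 / 128466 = -1359.19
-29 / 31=-0.94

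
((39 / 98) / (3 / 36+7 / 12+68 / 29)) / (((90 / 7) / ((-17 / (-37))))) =6409 / 1357160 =0.00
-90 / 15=-6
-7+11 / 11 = -6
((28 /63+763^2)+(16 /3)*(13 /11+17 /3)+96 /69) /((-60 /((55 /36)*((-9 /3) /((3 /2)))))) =441895387 /14904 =29649.45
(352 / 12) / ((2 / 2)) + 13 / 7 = 655 / 21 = 31.19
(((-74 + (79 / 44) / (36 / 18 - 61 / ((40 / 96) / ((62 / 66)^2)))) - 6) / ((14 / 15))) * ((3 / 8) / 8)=-3324884175 / 827380736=-4.02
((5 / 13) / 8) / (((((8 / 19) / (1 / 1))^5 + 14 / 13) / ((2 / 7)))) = 2476099 / 196511672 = 0.01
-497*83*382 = -15757882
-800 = -800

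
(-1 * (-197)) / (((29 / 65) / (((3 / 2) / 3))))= 12805 / 58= 220.78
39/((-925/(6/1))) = -234/925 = -0.25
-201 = -201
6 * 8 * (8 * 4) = 1536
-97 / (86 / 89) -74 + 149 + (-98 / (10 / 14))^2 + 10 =40438181 / 2150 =18808.46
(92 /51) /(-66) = -46 /1683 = -0.03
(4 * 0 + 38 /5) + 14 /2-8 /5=13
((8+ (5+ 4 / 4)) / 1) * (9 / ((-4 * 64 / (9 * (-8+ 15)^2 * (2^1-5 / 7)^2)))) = -45927 / 128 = -358.80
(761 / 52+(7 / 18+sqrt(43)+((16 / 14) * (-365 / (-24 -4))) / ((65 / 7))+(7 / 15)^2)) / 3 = sqrt(43) / 3+459887 / 81900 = 7.80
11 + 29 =40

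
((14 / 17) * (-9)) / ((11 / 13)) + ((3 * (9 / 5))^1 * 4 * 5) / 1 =99.24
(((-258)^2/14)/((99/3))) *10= 110940/77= 1440.78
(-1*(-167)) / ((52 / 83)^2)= 1150463 / 2704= 425.47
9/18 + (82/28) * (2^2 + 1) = 15.14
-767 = -767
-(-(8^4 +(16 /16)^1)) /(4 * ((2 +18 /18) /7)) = 28679 /12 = 2389.92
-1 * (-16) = 16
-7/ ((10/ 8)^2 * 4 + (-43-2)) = 28/ 155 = 0.18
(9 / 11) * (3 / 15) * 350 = 57.27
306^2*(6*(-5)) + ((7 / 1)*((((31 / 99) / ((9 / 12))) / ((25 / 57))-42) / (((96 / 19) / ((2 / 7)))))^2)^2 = -1712718551763581323992818399 / 610016890190400000000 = -2807657.59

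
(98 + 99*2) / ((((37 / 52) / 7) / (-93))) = -270816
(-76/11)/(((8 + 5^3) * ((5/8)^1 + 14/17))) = -544/15169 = -0.04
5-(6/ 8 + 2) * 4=-6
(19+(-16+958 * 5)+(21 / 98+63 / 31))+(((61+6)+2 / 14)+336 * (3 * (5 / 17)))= 38062069 / 7378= 5158.86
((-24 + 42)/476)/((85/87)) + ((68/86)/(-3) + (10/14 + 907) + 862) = 4617783467/2609670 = 1769.49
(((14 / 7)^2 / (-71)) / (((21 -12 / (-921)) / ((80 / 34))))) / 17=-49120 / 132368069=-0.00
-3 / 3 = -1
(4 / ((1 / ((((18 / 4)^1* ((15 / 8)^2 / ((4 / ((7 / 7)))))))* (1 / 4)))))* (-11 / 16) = -22275 / 8192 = -2.72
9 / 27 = 0.33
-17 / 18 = -0.94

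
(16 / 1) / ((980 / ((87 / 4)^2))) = 7569 / 980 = 7.72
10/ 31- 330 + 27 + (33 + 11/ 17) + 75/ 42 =-267.24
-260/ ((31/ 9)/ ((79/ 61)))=-184860/ 1891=-97.76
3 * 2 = 6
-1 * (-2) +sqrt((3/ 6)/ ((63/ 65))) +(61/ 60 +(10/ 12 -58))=-1083/ 20 +sqrt(910)/ 42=-53.43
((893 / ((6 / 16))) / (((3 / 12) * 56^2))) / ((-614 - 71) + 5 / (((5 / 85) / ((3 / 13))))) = -0.00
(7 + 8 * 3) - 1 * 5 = 26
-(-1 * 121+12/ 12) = 120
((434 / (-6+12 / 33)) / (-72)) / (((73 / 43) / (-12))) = -3311 / 438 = -7.56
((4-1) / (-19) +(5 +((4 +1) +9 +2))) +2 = 434 / 19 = 22.84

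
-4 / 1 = -4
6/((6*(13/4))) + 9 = 121/13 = 9.31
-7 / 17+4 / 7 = 19 / 119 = 0.16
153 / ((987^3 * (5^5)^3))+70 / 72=38036960296630859579 / 39123730590820312500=0.97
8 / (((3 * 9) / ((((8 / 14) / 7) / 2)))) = 16 / 1323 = 0.01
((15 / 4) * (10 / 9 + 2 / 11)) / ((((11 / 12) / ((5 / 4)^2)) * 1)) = 1000 / 121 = 8.26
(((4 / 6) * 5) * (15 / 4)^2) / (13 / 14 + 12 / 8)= 2625 / 136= 19.30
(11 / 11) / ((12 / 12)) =1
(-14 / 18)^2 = 49 / 81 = 0.60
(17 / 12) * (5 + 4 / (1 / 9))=697 / 12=58.08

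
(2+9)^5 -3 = 161048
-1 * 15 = -15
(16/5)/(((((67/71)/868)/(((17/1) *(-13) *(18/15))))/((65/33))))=-5665831808/3685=-1537539.16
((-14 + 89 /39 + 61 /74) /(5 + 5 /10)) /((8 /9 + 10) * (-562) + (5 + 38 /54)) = 282951 /873406534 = 0.00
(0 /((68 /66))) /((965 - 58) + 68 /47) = 0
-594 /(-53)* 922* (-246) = -134726328 /53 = -2542006.19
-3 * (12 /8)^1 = -9 /2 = -4.50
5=5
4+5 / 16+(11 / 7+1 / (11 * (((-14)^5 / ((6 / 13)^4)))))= 497099891641 / 84484351952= 5.88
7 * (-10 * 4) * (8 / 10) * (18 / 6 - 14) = 2464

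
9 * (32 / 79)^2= 9216 / 6241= 1.48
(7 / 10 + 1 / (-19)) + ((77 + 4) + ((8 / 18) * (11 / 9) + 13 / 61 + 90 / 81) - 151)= -63354427 / 938790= -67.49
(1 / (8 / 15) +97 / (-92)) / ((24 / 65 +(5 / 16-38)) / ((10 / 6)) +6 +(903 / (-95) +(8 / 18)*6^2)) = -1864850 / 22488181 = -0.08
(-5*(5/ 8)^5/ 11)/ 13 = -15625/ 4685824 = -0.00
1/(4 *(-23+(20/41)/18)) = -0.01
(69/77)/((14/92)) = 3174/539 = 5.89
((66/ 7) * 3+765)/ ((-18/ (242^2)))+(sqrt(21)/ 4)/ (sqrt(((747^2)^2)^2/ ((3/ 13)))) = -18066994/ 7+sqrt(91)/ 5397150097404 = -2580999.14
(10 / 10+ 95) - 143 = -47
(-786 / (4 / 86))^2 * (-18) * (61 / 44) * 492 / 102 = -6428034708309 / 187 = -34374517156.73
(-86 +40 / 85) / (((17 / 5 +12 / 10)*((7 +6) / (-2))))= 14540 / 5083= 2.86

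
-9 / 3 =-3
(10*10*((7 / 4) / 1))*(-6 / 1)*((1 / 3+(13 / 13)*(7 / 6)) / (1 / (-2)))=3150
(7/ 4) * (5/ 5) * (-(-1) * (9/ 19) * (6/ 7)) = 27/ 38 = 0.71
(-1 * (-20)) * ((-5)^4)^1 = 12500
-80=-80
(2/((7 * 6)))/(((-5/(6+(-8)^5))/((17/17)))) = 32762/105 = 312.02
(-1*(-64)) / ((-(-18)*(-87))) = -32 / 783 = -0.04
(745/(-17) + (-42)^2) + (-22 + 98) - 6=30433/17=1790.18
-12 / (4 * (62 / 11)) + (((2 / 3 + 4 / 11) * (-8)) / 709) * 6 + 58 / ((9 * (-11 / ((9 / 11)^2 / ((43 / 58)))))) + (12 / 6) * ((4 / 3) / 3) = -5482171525 / 22642633926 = -0.24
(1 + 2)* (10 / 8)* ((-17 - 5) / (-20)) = 33 / 8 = 4.12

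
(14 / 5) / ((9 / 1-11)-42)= -7 / 110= -0.06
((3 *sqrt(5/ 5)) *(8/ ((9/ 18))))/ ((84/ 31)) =124/ 7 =17.71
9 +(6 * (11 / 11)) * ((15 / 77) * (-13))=-477 / 77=-6.19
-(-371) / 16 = 371 / 16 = 23.19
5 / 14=0.36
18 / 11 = 1.64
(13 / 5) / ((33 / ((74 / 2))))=481 / 165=2.92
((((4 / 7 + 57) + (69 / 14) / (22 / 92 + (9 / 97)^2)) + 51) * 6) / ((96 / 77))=1060653913 / 1715600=618.24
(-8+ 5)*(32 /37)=-96 /37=-2.59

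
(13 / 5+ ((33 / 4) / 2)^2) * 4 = 6277 / 80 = 78.46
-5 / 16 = -0.31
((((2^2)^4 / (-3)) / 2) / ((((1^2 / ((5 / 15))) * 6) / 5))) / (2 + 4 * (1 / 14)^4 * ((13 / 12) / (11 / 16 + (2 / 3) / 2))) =-37647680 / 6353397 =-5.93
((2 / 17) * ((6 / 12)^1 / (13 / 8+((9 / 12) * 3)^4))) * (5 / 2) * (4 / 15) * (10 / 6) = 2560 / 1067481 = 0.00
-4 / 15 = -0.27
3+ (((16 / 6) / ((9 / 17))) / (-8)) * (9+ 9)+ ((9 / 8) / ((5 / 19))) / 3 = -829 / 120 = -6.91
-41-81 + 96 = -26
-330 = -330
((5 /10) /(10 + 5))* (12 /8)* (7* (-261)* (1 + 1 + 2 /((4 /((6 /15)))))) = -20097 /100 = -200.97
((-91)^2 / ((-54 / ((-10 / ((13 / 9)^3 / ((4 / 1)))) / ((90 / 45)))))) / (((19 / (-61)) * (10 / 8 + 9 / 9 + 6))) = -396.04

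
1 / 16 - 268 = -4287 / 16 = -267.94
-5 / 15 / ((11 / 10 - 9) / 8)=0.34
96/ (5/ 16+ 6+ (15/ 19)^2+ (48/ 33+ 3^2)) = 6099456/ 1104911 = 5.52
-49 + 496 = 447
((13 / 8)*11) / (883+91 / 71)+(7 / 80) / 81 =481301 / 22602240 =0.02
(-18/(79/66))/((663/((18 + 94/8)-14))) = -6237/17459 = -0.36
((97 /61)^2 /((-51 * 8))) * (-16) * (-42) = -263452 /63257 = -4.16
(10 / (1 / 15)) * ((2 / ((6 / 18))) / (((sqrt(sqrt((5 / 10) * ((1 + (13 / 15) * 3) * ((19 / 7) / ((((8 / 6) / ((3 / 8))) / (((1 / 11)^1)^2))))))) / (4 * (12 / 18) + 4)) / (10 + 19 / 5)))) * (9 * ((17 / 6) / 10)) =140760 * sqrt(11) * 480130^(1 / 4) / 19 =646787.64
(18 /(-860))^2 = 81 /184900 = 0.00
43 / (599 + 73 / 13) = 559 / 7860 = 0.07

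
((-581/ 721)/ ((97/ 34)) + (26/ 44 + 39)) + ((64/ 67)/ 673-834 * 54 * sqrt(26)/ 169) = 389603779335/ 9911091982-45036 * sqrt(26)/ 169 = -1319.50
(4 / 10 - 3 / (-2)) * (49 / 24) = 931 / 240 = 3.88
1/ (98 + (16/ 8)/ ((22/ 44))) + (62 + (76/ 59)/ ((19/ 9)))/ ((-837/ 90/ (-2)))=2513749/ 186558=13.47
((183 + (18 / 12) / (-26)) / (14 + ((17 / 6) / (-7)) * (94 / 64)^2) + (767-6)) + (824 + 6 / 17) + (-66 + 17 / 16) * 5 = 2544463180639 / 1996280624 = 1274.60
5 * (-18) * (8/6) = -120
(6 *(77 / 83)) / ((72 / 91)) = 7.04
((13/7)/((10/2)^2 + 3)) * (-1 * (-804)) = 2613/49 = 53.33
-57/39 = -19/13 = -1.46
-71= -71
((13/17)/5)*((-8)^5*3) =-1277952/85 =-15034.73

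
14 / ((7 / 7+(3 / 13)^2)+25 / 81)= 191646 / 18643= 10.28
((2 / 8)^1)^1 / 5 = 1 / 20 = 0.05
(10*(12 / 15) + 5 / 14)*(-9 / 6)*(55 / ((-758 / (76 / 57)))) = 6435 / 5306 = 1.21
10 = 10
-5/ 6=-0.83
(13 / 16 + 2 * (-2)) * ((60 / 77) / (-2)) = 765 / 616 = 1.24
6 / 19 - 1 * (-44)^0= -13 / 19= -0.68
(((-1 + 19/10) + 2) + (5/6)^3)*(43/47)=161551/50760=3.18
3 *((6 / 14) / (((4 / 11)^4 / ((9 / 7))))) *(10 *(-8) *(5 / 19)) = -29648025 / 14896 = -1990.33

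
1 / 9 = 0.11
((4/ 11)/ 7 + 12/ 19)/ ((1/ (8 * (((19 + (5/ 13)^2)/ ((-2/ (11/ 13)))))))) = -12944000/ 292201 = -44.30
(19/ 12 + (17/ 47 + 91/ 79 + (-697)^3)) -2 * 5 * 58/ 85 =-256479970894313/ 757452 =-338608876.73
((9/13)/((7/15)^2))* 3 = 6075/637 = 9.54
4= 4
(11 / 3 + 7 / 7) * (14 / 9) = 196 / 27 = 7.26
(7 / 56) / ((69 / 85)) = 85 / 552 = 0.15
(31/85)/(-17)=-0.02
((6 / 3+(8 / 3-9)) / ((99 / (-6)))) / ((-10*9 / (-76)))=988 / 4455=0.22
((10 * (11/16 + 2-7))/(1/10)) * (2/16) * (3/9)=-575/32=-17.97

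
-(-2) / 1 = 2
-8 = -8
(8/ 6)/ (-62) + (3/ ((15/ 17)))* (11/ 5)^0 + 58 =28541/ 465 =61.38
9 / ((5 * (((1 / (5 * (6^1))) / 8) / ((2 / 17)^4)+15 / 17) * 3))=0.03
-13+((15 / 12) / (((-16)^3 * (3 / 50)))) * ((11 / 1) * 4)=-81247 / 6144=-13.22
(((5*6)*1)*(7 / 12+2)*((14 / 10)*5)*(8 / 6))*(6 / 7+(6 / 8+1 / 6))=23095 / 18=1283.06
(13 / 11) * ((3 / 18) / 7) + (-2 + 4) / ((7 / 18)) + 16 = 9781 / 462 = 21.17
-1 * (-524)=524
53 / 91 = 0.58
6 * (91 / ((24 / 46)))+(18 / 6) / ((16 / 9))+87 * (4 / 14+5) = 168901 / 112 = 1508.04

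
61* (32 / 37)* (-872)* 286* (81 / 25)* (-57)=2247616470528 / 925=2429855643.81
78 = 78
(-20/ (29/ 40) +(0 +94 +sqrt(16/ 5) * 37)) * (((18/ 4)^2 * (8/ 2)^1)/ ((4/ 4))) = 11988 * sqrt(5)/ 5 +156006/ 29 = 10740.71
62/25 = 2.48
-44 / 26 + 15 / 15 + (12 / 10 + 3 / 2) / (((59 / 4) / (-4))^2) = -111717 / 226265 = -0.49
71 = 71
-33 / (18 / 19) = -209 / 6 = -34.83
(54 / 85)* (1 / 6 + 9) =99 / 17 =5.82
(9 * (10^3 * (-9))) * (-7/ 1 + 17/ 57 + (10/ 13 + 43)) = -3002465.59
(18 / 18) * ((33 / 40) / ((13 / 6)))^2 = 9801 / 67600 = 0.14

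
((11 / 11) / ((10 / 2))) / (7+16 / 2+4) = 1 / 95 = 0.01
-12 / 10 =-6 / 5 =-1.20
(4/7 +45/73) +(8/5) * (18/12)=9167/2555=3.59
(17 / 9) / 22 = 17 / 198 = 0.09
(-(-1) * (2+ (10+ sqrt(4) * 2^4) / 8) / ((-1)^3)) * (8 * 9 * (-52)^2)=-1411488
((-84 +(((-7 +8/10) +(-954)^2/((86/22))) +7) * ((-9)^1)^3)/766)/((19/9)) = -164210600106/1564555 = -104956.74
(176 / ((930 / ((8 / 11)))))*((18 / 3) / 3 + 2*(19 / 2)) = 448 / 155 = 2.89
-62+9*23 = 145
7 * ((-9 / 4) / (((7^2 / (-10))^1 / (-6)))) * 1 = -135 / 7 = -19.29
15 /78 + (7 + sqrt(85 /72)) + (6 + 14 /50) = sqrt(170) /12 + 8757 /650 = 14.56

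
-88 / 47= -1.87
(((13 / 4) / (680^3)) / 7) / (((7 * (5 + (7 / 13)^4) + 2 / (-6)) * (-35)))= -1113879 / 930828676870400000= -0.00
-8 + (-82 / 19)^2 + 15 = 25.63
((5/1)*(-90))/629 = -450/629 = -0.72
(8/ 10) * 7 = 28/ 5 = 5.60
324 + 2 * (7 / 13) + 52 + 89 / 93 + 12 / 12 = 458252 / 1209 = 379.03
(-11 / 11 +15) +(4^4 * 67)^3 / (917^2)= 5045977588254 / 840889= 6000765.37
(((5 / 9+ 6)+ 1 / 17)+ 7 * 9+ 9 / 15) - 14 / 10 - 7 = 47288 / 765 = 61.81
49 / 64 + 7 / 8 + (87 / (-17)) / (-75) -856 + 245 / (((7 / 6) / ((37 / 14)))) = -8140719 / 27200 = -299.29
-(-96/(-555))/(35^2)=-32/226625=-0.00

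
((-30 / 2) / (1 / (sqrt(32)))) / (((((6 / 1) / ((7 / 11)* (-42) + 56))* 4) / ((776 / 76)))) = -156170* sqrt(2) / 209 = -1056.74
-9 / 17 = -0.53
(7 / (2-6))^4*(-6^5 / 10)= -583443 / 80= -7293.04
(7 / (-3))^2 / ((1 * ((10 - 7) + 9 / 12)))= 196 / 135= 1.45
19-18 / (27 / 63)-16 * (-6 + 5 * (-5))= 473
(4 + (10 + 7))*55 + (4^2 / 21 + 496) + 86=36493 / 21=1737.76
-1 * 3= -3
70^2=4900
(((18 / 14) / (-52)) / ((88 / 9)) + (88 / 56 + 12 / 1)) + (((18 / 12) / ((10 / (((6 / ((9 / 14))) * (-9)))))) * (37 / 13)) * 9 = -49519061 / 160160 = -309.18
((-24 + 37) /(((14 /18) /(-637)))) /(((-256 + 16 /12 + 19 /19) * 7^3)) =4563 /37289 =0.12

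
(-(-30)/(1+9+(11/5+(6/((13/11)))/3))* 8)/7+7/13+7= 274086/27391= 10.01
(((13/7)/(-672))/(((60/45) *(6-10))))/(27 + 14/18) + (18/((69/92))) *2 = 301056117/6272000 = 48.00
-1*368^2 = -135424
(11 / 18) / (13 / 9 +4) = 11 / 98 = 0.11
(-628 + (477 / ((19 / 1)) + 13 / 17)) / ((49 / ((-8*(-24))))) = -5334528 / 2261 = -2359.37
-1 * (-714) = 714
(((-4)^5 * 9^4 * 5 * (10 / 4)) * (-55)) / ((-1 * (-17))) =4618944000 / 17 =271702588.24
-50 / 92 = -0.54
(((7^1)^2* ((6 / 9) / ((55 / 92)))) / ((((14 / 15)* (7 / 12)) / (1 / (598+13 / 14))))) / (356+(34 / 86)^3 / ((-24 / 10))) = 0.00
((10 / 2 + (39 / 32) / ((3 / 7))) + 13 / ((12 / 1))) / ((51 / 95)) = 81415 / 4896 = 16.63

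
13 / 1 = 13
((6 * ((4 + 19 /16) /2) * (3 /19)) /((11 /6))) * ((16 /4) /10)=2241 /4180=0.54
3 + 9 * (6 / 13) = 93 / 13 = 7.15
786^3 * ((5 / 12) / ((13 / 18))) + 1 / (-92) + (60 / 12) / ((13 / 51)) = 280146744.22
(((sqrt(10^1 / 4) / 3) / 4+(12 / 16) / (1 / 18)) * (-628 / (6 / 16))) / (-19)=628 * sqrt(10) / 171+22608 / 19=1201.51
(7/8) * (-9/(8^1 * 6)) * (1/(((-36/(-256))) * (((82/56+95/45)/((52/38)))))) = -7644/17119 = -0.45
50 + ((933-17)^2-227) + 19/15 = 12583204/15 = 838880.27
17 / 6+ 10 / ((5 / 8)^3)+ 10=53.79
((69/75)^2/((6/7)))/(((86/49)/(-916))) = -41551363/80625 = -515.37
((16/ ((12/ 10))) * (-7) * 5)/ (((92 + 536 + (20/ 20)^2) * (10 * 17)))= -0.00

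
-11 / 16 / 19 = -11 / 304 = -0.04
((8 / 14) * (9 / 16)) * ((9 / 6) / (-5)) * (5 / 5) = -27 / 280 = -0.10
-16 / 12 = -4 / 3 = -1.33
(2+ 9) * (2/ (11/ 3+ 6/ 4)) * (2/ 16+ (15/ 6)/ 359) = 12507/ 22258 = 0.56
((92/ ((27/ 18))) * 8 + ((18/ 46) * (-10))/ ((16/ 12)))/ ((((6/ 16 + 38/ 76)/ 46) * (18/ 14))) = 538456/ 27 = 19942.81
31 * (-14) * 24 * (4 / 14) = -2976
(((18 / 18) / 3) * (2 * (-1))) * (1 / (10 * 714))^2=-1 / 76469400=-0.00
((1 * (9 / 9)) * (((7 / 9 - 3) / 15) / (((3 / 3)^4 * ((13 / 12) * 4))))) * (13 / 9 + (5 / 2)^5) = -28541 / 8424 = -3.39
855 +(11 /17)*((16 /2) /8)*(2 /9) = 130837 /153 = 855.14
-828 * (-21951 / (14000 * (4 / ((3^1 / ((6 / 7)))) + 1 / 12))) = 13631571 / 12875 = 1058.76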